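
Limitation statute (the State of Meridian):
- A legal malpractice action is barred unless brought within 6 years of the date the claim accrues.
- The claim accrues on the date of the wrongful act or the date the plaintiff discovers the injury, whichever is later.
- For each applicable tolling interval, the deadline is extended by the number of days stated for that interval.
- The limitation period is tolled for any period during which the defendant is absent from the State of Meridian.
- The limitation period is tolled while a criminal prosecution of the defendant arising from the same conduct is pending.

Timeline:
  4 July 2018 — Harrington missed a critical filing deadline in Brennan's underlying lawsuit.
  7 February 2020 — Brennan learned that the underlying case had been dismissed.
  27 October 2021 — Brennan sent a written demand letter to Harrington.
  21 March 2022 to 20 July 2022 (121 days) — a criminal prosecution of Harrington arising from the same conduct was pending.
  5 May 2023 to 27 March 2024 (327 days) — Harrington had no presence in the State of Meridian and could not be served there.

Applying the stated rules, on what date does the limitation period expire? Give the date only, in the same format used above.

Because discovery on 7 February 2020 post-dates the 4 July 2018 act, accrual under the later-of rule falls on 7 February 2020.
6 years from 7 February 2020 is 7 February 2026.
The period was tolled for 121 days by the pending criminal prosecution (21 March 2022 to 20 July 2022), pushing the deadline to 8 June 2026.
The defendant's absence from the jurisdiction from 5 May 2023 to 27 March 2024 tolled the period for 327 days, extending the deadline to 1 May 2027.
The other events in the timeline have no effect on the limitation period under the stated rules.

1 May 2027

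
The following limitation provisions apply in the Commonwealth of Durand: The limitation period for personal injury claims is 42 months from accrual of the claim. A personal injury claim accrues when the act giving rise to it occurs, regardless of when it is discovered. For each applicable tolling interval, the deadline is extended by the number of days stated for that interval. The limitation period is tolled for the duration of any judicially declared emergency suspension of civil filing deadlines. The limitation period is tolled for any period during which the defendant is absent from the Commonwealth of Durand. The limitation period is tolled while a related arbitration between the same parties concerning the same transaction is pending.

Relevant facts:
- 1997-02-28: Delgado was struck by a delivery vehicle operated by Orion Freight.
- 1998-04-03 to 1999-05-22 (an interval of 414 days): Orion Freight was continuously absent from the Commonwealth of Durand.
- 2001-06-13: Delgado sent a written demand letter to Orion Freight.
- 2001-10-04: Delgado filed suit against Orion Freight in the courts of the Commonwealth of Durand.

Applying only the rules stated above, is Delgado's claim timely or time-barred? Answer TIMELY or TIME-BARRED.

The claim accrued on 1997-02-28, the date of the act.
42 months from 1997-02-28 is 2000-08-28.
Because the defendant's absence from the jurisdiction ran from 1998-04-03 to 1999-05-22, the deadline is extended by 414 days to 2001-10-16.
None of the other events listed affects the running of the period under the stated rules.
Filing on 2001-10-04 beat the 2001-10-16 deadline — the action is timely.

TIMELY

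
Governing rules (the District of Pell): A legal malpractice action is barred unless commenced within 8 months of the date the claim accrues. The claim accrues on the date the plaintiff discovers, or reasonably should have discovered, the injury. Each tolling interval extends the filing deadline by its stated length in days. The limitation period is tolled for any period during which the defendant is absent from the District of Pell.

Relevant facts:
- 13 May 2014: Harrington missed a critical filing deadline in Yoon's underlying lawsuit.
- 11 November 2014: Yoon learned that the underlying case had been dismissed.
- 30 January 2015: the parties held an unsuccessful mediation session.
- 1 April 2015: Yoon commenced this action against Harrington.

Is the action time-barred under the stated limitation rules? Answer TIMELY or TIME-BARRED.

TIMELY

The claim did not accrue until Yoon discovered the injury on 11 November 2014; the 13 May 2014 act date does not start the clock under the stated rule.
The untolled deadline — 8 months after 11 November 2014 — is 11 July 2015.
The other events in the timeline have no effect on the limitation period under the stated rules.
The 1 April 2015 filing precedes the 11 July 2015 deadline; the claim is timely.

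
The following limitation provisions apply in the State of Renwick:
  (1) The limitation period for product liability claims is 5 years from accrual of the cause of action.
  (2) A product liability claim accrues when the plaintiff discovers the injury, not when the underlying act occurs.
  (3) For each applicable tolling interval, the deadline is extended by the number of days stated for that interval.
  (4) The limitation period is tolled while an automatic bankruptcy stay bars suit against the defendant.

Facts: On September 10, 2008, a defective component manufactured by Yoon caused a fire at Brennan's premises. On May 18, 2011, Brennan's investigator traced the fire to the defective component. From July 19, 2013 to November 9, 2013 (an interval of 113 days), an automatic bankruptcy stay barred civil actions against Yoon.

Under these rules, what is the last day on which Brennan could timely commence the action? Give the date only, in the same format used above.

Accrual is tied to discovery, so the period began on May 18, 2011 rather than on September 10, 2008 when the act occurred.
5 years from May 18, 2011 is May 18, 2016.
The period was tolled for 113 days by the automatic bankruptcy stay (July 19, 2013 to November 9, 2013), pushing the deadline to September 8, 2016.

September 8, 2016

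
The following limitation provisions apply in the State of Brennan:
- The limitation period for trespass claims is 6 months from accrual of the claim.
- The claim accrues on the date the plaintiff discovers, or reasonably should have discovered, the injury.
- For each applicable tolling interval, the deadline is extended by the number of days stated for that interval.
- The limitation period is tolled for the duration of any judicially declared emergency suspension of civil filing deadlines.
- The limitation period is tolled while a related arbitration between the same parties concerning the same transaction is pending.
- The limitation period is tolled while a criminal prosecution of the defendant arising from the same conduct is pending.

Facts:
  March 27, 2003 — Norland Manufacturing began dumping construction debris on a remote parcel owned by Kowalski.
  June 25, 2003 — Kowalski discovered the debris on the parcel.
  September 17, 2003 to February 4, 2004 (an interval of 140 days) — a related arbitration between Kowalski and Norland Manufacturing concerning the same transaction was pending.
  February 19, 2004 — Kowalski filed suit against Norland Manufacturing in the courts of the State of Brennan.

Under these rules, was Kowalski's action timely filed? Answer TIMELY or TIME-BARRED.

TIMELY

The claim did not accrue until Kowalski discovered the injury on June 25, 2003; the March 27, 2003 act date does not start the clock under the stated rule.
6 months from June 25, 2003 is December 25, 2003.
Because the pending related arbitration ran from September 17, 2003 to February 4, 2004, the deadline is extended by 140 days to May 13, 2004.
Filing on February 19, 2004 beat the May 13, 2004 deadline — the action is timely.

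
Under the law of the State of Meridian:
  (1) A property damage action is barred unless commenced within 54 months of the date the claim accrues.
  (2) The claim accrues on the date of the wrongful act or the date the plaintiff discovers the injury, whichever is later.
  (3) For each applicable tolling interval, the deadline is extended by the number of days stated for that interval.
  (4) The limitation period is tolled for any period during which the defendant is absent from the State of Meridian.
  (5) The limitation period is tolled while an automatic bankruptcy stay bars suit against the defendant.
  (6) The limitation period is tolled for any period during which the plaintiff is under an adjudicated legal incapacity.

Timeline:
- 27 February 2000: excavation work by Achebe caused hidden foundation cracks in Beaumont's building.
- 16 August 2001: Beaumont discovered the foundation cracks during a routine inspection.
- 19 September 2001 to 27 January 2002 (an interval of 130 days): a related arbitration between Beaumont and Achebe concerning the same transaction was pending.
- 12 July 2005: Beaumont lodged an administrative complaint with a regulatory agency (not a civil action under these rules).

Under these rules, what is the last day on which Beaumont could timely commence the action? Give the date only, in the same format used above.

16 February 2006

Taking the later of the act (27 February 2000) and discovery (16 August 2001), the claim accrued on 16 August 2001.
54 months from 16 August 2001 is 16 February 2006.
Although a pending arbitration ran from 19 September 2001 to 27 January 2002, the stated rules do not make that a tolling event, so it is disregarded.
None of the other events listed affects the running of the period under the stated rules.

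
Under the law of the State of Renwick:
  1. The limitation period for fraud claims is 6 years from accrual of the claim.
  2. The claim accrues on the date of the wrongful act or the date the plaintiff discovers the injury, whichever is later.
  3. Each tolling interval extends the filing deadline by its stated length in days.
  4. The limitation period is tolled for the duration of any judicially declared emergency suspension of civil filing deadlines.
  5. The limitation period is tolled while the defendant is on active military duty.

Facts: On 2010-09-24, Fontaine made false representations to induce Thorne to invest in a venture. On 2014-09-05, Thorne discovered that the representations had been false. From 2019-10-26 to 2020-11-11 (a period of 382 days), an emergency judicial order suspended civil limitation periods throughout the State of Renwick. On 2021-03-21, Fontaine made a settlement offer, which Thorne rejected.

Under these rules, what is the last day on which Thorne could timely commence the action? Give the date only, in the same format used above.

2021-09-22

The claim accrued on 2014-09-05 — the later of the 2010-09-24 act and the 2014-09-05 discovery.
6 years from 2014-09-05 is 2020-09-05.
Because the emergency suspension of filing deadlines ran from 2019-10-26 to 2020-11-11, the deadline is extended by 382 days to 2021-09-22.
The other events in the timeline have no effect on the limitation period under the stated rules.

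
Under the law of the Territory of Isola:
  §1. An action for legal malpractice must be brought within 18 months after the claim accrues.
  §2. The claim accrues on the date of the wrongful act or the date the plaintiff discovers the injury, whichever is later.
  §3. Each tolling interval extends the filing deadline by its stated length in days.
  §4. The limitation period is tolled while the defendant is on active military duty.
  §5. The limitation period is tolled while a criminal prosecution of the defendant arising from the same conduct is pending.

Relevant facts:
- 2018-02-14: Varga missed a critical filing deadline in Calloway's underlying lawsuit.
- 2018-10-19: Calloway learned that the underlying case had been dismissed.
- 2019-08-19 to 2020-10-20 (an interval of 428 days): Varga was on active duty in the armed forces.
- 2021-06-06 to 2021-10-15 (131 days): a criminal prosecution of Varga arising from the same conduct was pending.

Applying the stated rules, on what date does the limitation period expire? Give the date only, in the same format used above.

Because discovery on 2018-10-19 post-dates the 2018-02-14 act, accrual under the later-of rule falls on 2018-10-19.
The untolled deadline — 18 months after 2018-10-19 — is 2020-04-19.
The defendant's active military service from 2019-08-19 to 2020-10-20 tolled the period for 428 days, extending the deadline to 2021-06-21.
The pending criminal prosecution from 2021-06-06 to 2021-10-15 tolled the period for 131 days, extending the deadline to 2021-10-30.

2021-10-30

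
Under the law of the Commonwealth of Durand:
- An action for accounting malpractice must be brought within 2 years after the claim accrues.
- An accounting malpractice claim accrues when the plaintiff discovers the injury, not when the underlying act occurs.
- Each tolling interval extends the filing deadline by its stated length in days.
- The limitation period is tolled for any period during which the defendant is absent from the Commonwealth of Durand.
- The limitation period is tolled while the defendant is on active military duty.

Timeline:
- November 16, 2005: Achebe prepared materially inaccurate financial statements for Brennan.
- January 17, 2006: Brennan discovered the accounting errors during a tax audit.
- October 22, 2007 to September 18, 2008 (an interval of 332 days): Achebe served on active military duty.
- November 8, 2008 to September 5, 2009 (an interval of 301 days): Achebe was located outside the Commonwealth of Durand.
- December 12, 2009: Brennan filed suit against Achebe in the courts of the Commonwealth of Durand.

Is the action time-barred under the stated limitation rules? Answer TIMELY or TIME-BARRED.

The claim did not accrue until Brennan discovered the injury on January 17, 2006; the November 16, 2005 act date does not start the clock under the stated rule.
Adding the 2 years base period to January 17, 2006 gives a deadline of January 17, 2008, before any tolling.
The period was tolled for 332 days by the defendant's active military service (October 22, 2007 to September 18, 2008), pushing the deadline to December 14, 2008.
The defendant's absence from the jurisdiction from November 8, 2008 to September 5, 2009 tolled the period for 301 days, extending the deadline to October 11, 2009.
Brennan filed on December 12, 2009, after the October 11, 2009 deadline, so the action is time-barred.

TIME-BARRED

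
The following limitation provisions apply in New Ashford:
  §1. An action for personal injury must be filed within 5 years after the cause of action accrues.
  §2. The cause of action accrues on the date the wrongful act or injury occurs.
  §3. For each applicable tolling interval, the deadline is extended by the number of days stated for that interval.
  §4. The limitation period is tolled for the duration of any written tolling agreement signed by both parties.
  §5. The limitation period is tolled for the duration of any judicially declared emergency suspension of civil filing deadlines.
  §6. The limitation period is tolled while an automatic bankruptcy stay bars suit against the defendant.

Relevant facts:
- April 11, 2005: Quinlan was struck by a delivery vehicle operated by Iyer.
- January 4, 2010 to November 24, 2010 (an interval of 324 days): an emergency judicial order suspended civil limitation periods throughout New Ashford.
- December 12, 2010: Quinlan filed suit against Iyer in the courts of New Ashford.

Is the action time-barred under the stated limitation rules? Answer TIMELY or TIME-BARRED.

TIMELY

The cause of action accrued on April 11, 2005, the date of the act.
The untolled deadline — 5 years after April 11, 2005 — is April 11, 2010.
Because the emergency suspension of filing deadlines ran from January 4, 2010 to November 24, 2010, the deadline is extended by 324 days to March 1, 2011.
The December 12, 2010 filing precedes the March 1, 2011 deadline; the claim is timely.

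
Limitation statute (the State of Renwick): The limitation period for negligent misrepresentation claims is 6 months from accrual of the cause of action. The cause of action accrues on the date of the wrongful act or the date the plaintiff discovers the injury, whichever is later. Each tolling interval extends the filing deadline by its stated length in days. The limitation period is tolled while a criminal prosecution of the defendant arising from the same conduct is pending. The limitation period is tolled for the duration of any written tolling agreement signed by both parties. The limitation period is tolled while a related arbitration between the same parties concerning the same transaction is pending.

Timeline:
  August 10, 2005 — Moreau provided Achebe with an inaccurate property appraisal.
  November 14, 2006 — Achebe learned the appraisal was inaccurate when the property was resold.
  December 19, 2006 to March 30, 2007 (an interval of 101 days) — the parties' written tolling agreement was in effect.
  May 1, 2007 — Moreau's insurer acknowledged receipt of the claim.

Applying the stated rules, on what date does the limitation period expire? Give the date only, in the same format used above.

The claim accrued on November 14, 2006 — the later of the August 10, 2005 act and the November 14, 2006 discovery.
The untolled deadline — 6 months after November 14, 2006 — is May 14, 2007.
The written tolling agreement from December 19, 2006 to March 30, 2007 tolled the period for 101 days, extending the deadline to August 23, 2007.
Nothing else in the chronology tolls or restarts the period.

August 23, 2007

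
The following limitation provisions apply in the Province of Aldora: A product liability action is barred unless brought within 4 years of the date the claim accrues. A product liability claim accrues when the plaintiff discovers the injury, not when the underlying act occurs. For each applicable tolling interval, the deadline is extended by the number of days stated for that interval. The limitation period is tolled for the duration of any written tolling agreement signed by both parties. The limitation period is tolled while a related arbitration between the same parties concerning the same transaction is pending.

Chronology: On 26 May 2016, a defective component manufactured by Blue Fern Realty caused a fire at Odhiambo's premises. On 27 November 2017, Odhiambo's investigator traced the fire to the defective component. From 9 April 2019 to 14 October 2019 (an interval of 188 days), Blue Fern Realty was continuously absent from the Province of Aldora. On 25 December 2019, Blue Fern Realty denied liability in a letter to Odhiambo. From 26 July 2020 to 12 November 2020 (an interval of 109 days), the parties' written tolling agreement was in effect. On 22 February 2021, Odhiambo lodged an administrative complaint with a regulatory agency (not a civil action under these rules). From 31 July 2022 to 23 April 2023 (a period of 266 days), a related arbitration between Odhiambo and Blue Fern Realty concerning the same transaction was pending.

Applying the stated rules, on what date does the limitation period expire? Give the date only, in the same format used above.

16 March 2022

Accrual is tied to discovery, so the period began on 27 November 2017 rather than on 26 May 2016 when the act occurred.
4 years from 27 November 2017 is 27 November 2021.
The period was tolled for 109 days by the written tolling agreement (26 July 2020 to 12 November 2020), pushing the deadline to 16 March 2022.
The pending related arbitration starting 31 July 2022 came too late — the period had run on 16 March 2022 — and so does not extend the deadline.
Although the defendant's absence ran from 9 April 2019 to 14 October 2019, the stated rules do not make that a tolling event, so it is disregarded.
The other events in the timeline have no effect on the limitation period under the stated rules.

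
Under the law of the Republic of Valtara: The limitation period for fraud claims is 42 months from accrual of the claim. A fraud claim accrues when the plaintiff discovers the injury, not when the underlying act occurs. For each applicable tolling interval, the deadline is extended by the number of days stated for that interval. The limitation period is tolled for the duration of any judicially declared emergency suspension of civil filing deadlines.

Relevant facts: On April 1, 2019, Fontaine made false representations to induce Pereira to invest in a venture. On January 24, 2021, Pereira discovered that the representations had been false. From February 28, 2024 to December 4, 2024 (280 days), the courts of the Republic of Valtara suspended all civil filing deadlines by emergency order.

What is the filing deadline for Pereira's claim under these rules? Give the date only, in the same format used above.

April 30, 2025

Under the discovery rule, the claim accrued on January 24, 2021, when Pereira discovered the injury — not on the April 1, 2019 date of the underlying act.
The untolled deadline — 42 months after January 24, 2021 — is July 24, 2024.
The period was tolled for 280 days by the emergency suspension of filing deadlines (February 28, 2024 to December 4, 2024), pushing the deadline to April 30, 2025.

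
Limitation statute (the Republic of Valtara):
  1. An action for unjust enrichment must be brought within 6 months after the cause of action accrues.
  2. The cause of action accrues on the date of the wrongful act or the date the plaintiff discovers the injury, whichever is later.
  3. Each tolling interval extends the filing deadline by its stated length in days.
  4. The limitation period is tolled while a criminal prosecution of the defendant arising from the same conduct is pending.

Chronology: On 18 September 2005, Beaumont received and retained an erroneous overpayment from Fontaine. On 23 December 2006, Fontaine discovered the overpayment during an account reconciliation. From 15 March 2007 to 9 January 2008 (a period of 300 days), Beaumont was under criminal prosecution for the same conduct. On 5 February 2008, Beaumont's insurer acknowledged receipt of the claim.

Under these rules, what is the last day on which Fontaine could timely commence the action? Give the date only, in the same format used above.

Because discovery on 23 December 2006 post-dates the 18 September 2005 act, accrual under the later-of rule falls on 23 December 2006.
Adding the 6 months base period to 23 December 2006 gives a deadline of 23 June 2007, before any tolling.
The period was tolled for 300 days by the pending criminal prosecution (15 March 2007 to 9 January 2008), pushing the deadline to 18 April 2008.
The other events in the timeline have no effect on the limitation period under the stated rules.

18 April 2008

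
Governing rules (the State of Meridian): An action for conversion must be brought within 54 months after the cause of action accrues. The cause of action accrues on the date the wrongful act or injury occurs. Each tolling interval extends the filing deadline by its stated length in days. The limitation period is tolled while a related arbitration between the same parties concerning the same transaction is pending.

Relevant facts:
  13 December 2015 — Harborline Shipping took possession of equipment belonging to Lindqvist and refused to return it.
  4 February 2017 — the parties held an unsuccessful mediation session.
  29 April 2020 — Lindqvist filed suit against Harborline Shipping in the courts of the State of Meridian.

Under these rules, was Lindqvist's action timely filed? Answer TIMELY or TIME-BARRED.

TIMELY

The limitation period began to run on 13 December 2015.
Adding the 54 months base period to 13 December 2015 gives a deadline of 13 June 2020, before any tolling.
Nothing else in the chronology tolls or restarts the period.
Filing on 29 April 2020 beat the 13 June 2020 deadline — the action is timely.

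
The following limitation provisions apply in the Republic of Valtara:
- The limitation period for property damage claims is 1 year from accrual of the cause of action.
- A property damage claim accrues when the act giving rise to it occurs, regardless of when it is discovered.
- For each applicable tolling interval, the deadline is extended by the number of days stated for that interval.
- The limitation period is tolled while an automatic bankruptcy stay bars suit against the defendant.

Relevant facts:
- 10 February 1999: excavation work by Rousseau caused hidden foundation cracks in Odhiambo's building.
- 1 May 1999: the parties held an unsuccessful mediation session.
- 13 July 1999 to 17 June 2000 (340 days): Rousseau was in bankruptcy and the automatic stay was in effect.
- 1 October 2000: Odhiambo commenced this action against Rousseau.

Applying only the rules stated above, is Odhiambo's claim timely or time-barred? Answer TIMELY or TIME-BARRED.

TIMELY

The claim accrued on 10 February 1999, when the wrongful act occurred.
The untolled deadline — 1 year after 10 February 1999 — is 10 February 2000.
Because the automatic bankruptcy stay ran from 13 July 1999 to 17 June 2000, the deadline is extended by 340 days to 15 January 2001.
None of the other events listed affects the running of the period under the stated rules.
The 1 October 2000 filing precedes the 15 January 2001 deadline; the claim is timely.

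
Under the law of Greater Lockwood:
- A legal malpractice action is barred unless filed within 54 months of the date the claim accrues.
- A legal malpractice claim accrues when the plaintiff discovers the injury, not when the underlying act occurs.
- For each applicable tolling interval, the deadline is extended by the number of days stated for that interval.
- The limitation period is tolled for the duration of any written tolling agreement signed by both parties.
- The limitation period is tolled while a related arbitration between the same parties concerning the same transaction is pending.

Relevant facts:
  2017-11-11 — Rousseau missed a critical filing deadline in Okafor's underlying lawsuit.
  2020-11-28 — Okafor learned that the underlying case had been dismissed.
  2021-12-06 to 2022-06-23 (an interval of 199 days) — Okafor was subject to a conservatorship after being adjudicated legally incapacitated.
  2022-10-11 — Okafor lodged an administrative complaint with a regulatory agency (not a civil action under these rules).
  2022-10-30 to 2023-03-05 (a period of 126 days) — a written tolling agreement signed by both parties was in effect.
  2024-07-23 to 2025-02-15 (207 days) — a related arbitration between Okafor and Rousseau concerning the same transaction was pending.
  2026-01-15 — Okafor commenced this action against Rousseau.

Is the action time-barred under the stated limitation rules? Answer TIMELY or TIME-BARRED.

TIMELY

The claim did not accrue until Okafor discovered the injury on 2020-11-28; the 2017-11-11 act date does not start the clock under the stated rule.
54 months from 2020-11-28 is 2025-05-28.
The period was tolled for 126 days by the written tolling agreement (2022-10-30 to 2023-03-05), pushing the deadline to 2025-10-01.
The pending related arbitration from 2024-07-23 to 2025-02-15 tolled the period for 207 days, extending the deadline to 2026-04-26.
No stated provision tolls the period for the plaintiff's incapacity, so the interval from 2021-12-06 to 2022-06-23 has no effect on the deadline.
Nothing else in the chronology tolls or restarts the period.
The 2026-01-15 filing precedes the 2026-04-26 deadline; the claim is timely.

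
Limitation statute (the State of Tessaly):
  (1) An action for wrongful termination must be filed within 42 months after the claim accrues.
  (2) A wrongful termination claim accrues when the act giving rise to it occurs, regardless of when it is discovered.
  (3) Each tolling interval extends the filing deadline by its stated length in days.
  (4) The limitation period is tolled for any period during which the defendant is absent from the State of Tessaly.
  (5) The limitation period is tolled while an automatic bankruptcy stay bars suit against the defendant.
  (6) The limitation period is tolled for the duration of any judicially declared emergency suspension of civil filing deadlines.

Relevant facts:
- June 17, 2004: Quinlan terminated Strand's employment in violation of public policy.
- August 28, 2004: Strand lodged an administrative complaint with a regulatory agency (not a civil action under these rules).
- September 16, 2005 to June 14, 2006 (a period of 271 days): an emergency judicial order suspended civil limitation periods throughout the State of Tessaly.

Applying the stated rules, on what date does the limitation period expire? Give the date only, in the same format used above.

The claim accrued on June 17, 2004, when the wrongful act occurred.
Adding the 42 months base period to June 17, 2004 gives a deadline of December 17, 2007, before any tolling.
The period was tolled for 271 days by the emergency suspension of filing deadlines (September 16, 2005 to June 14, 2006), pushing the deadline to September 13, 2008.
None of the other events listed affects the running of the period under the stated rules.

September 13, 2008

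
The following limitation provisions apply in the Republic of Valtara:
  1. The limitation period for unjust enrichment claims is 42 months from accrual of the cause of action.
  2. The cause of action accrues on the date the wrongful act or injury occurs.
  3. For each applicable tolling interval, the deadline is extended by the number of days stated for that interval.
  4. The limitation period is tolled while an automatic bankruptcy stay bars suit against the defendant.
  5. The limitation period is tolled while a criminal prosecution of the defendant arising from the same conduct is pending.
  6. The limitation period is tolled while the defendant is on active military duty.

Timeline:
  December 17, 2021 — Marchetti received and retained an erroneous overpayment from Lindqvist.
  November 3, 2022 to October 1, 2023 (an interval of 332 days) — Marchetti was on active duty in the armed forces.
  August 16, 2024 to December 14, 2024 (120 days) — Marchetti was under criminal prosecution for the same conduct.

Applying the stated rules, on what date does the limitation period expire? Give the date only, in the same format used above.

The limitation period began to run on December 17, 2021.
Adding the 42 months base period to December 17, 2021 gives a deadline of June 17, 2025, before any tolling.
Because the defendant's active military service ran from November 3, 2022 to October 1, 2023, the deadline is extended by 332 days to May 15, 2026.
The period was tolled for 120 days by the pending criminal prosecution (August 16, 2024 to December 14, 2024), pushing the deadline to September 12, 2026.

September 12, 2026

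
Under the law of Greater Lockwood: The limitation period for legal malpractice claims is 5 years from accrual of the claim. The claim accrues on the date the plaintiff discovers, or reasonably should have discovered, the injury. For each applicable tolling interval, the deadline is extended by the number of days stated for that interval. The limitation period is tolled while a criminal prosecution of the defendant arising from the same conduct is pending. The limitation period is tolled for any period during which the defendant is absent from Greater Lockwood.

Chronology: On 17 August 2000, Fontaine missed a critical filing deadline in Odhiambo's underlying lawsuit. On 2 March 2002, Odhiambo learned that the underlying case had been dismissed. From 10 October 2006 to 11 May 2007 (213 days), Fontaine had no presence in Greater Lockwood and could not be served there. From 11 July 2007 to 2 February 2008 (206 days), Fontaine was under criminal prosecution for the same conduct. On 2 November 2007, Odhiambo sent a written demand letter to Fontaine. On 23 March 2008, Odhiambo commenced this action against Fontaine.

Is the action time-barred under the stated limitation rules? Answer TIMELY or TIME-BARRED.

TIMELY

Accrual is tied to discovery, so the period began on 2 March 2002 rather than on 17 August 2000 when the act occurred.
5 years from 2 March 2002 is 2 March 2007.
The period was tolled for 213 days by the defendant's absence from the jurisdiction (10 October 2006 to 11 May 2007), pushing the deadline to 1 October 2007.
The pending criminal prosecution from 11 July 2007 to 2 February 2008 tolled the period for 206 days, extending the deadline to 24 April 2008.
The other events in the timeline have no effect on the limitation period under the stated rules.
Filing on 23 March 2008 beat the 24 April 2008 deadline — the action is timely.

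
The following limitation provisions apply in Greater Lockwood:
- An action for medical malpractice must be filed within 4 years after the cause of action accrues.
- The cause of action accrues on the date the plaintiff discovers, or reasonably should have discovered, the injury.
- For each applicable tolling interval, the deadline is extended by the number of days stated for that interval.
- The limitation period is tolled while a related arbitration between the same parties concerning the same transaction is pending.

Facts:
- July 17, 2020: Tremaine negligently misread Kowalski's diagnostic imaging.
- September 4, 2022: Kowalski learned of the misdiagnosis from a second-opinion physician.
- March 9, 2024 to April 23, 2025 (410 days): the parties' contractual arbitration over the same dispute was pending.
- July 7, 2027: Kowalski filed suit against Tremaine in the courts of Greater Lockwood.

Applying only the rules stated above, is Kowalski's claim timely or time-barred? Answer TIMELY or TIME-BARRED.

Accrual is tied to discovery, so the period began on September 4, 2022 rather than on July 17, 2020 when the act occurred.
The untolled deadline — 4 years after September 4, 2022 — is September 4, 2026.
The period was tolled for 410 days by the pending related arbitration (March 9, 2024 to April 23, 2025), pushing the deadline to October 19, 2027.
Kowalski filed on July 7, 2027, before the October 19, 2027 deadline, so the action is timely.

TIMELY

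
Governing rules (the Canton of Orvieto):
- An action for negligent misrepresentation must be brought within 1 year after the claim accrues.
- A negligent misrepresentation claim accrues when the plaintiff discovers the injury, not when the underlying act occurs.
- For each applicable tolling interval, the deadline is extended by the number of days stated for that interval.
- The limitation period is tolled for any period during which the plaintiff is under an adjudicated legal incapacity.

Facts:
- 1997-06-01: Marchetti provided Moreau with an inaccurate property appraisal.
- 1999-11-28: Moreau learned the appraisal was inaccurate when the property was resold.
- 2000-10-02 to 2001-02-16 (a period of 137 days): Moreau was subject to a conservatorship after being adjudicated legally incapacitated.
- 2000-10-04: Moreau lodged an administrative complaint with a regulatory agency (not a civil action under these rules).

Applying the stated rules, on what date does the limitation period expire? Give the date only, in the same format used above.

Under the discovery rule, the claim accrued on 1999-11-28, when Moreau discovered the injury — not on the 1997-06-01 date of the underlying act.
1 year from 1999-11-28 is 2000-11-28.
Because the plaintiff's legal incapacity ran from 2000-10-02 to 2001-02-16, the deadline is extended by 137 days to 2001-04-14.
Nothing else in the chronology tolls or restarts the period.

2001-04-14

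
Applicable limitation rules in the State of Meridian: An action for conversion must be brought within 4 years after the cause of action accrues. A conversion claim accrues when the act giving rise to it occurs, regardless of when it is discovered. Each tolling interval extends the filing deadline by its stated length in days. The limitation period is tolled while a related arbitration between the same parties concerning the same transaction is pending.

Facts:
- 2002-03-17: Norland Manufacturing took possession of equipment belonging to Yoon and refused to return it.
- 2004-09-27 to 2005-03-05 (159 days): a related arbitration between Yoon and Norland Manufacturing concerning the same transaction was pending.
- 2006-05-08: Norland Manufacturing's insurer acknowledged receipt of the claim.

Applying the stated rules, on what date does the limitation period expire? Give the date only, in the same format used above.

The claim accrued on 2002-03-17, when the wrongful act occurred.
4 years from 2002-03-17 is 2006-03-17.
Because the pending related arbitration ran from 2004-09-27 to 2005-03-05, the deadline is extended by 159 days to 2006-08-23.
The other events in the timeline have no effect on the limitation period under the stated rules.

2006-08-23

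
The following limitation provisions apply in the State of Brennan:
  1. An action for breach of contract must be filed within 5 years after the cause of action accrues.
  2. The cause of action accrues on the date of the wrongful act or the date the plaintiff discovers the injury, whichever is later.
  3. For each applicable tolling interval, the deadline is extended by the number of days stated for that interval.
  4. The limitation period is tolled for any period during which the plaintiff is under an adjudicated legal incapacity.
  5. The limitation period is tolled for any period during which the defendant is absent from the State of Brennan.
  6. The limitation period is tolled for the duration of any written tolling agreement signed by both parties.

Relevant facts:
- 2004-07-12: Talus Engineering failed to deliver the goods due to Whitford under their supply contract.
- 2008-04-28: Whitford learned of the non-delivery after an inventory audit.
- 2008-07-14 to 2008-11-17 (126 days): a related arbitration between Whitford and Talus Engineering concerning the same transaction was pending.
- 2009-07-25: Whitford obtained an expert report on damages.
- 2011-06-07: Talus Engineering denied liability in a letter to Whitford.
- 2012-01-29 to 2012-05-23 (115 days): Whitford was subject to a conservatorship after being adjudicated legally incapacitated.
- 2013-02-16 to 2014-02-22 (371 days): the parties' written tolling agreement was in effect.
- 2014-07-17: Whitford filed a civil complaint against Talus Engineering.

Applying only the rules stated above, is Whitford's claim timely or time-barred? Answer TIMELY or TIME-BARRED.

Taking the later of the act (2004-07-12) and discovery (2008-04-28), the claim accrued on 2008-04-28.
Adding the 5 years base period to 2008-04-28 gives a deadline of 2013-04-28, before any tolling.
Because the plaintiff's legal incapacity ran from 2012-01-29 to 2012-05-23, the deadline is extended by 115 days to 2013-08-21.
The period was tolled for 371 days by the written tolling agreement (2013-02-16 to 2014-02-22), pushing the deadline to 2014-08-27.
No stated provision tolls the period for a pending arbitration, so the interval from 2008-07-14 to 2008-11-17 has no effect on the deadline.
Nothing else in the chronology tolls or restarts the period.
The 2014-07-17 filing precedes the 2014-08-27 deadline; the claim is timely.

TIMELY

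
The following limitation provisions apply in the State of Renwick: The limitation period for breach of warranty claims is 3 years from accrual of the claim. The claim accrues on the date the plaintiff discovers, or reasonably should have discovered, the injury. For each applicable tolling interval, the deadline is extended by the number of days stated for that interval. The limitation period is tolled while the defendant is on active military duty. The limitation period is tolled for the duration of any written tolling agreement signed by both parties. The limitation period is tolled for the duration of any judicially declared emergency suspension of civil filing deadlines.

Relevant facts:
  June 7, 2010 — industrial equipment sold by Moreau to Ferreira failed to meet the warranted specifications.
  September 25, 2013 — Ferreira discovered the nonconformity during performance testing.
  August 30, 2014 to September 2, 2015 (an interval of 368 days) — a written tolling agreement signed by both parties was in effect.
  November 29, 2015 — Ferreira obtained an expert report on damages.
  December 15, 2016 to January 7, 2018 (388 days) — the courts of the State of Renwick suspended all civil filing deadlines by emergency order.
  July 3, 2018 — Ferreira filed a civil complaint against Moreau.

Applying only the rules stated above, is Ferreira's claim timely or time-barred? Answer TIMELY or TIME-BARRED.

Accrual is tied to discovery, so the period began on September 25, 2013 rather than on June 7, 2010 when the act occurred.
Adding the 3 years base period to September 25, 2013 gives a deadline of September 25, 2016, before any tolling.
The written tolling agreement from August 30, 2014 to September 2, 2015 tolled the period for 368 days, extending the deadline to September 28, 2017.
Because the emergency suspension of filing deadlines ran from December 15, 2016 to January 7, 2018, the deadline is extended by 388 days to October 21, 2018.
None of the other events listed affects the running of the period under the stated rules.
The July 3, 2018 filing precedes the October 21, 2018 deadline; the claim is timely.

TIMELY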